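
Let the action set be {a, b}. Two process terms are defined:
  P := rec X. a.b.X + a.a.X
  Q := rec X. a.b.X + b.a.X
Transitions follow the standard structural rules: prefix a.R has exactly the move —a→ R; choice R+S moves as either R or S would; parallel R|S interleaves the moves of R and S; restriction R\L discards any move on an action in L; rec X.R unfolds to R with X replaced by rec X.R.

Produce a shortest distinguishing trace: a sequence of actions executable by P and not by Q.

aa

LTS(P): 3 reachable states
  u0 = rec X. a.b.X + a.a.X → ··a··> u1, ··a··> u2
  u1 = a.(rec X. a.b.X + a.a.X) → ··a··> u0
  u2 = b.(rec X. a.b.X + a.a.X) → ··b··> u0
LTS(Q): 3 reachable states
  v0 = rec X. a.b.X + b.a.X → ··a··> v1, ··b··> v2
  v1 = b.(rec X. a.b.X + b.a.X) → ··b··> v0
  v2 = a.(rec X. a.b.X + b.a.X) → ··a··> v0
Trace ⟨aa⟩ through P, begin at {u0}:
  step 1 (a): {u1, u2}
  step 2 (a): {u0}
  P completes σ.
Trace ⟨aa⟩ through Q, begin at {v0}:
  step 1 (a): {v1}
  step 2 (a): ∅  — Q cannot continue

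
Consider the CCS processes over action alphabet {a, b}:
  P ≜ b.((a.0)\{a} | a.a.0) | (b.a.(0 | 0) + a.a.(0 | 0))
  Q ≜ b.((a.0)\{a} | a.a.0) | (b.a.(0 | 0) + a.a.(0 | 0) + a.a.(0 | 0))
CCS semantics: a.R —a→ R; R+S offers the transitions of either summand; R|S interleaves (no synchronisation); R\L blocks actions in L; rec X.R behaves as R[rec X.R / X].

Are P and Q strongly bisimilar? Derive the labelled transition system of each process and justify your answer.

P ~ Q

Reachable graph of P (12 states):
  s0 = b.((a.0)\{a} | a.a.0) | (b.a.(0 | 0) + a.a.(0 | 0)) has moves --a--▸ s1, --b--▸ s1, --b--▸ s2
  s1 = b.((a.0)\{a} | a.a.0) | a.(0 | 0) has moves --a--▸ s3, --b--▸ s4
  s2 = (a.0)\{a} | a.a.0 | (b.a.(0 | 0) + a.a.(0 | 0)) has moves --a--▸ s4, --a--▸ s5, --b--▸ s4
  s3 = b.((a.0)\{a} | a.a.0) | (0 | 0) has moves --b--▸ s6
  s4 = (a.0)\{a} | a.a.0 | a.(0 | 0) has moves --a--▸ s6, --a--▸ s7
  s5 = (a.0)\{a} | a.0 | (b.a.(0 | 0) + a.a.(0 | 0)) has moves --a--▸ s7, --a--▸ s8, --b--▸ s7
  s6 = (a.0)\{a} | a.a.0 | (0 | 0) has moves --a--▸ s9
  s7 = (a.0)\{a} | a.0 | a.(0 | 0) has moves --a--▸ s10, --a--▸ s9
  s8 = (a.0)\{a} | 0 | (b.a.(0 | 0) + a.a.(0 | 0)) has moves --a--▸ s10, --b--▸ s10
  s9 = (a.0)\{a} | a.0 | (0 | 0) has moves --a--▸ s11
  s10 = (a.0)\{a} | 0 | a.(0 | 0) has moves --a--▸ s11
  s11 = (a.0)\{a} | 0 | (0 | 0) has moves deadlocked
Reachable graph of Q (12 states):
  t0 = b.((a.0)\{a} | a.a.0) | (b.a.(0 | 0) + a.a.(0 | 0) + a.a.(0 | 0)) has moves --a--▸ t1, --b--▸ t1, --b--▸ t2
  t1 = b.((a.0)\{a} | a.a.0) | a.(0 | 0) has moves --a--▸ t3, --b--▸ t4
  t2 = (a.0)\{a} | a.a.0 | (b.a.(0 | 0) + a.a.(0 | 0) + a.a.(0 | 0)) has moves --a--▸ t4, --a--▸ t5, --b--▸ t4
  t3 = b.((a.0)\{a} | a.a.0) | (0 | 0) has moves --b--▸ t6
  t4 = (a.0)\{a} | a.a.0 | a.(0 | 0) has moves --a--▸ t6, --a--▸ t7
  t5 = (a.0)\{a} | a.0 | (b.a.(0 | 0) + a.a.(0 | 0) + a.a.(0 | 0)) has moves --a--▸ t7, --a--▸ t8, --b--▸ t7
  t6 = (a.0)\{a} | a.a.0 | (0 | 0) has moves --a--▸ t9
  t7 = (a.0)\{a} | a.0 | a.(0 | 0) has moves --a--▸ t10, --a--▸ t9
  t8 = (a.0)\{a} | 0 | (b.a.(0 | 0) + a.a.(0 | 0) + a.a.(0 | 0)) has moves --a--▸ t10, --b--▸ t10
  t9 = (a.0)\{a} | a.0 | (0 | 0) has moves --a--▸ t11
  t10 = (a.0)\{a} | 0 | a.(0 | 0) has moves --a--▸ t11
  t11 = (a.0)\{a} | 0 | (0 | 0) has moves deadlocked
Partition-refinement fixed point:
  B0 = {s0, t0}
  B1 = {s1, t1}
  B2 = {s4, t4}
  B3 = {s6, s7, t6, t7}
  B4 = {s10, s9, t10, t9}
  B5 = {s11, t11}
  B6 = {s3, t3}
  B7 = {s2, t2}
  B8 = {s5, t5}
  B9 = {s8, t8}
s0 ∈ B0, t0 ∈ B0 → same block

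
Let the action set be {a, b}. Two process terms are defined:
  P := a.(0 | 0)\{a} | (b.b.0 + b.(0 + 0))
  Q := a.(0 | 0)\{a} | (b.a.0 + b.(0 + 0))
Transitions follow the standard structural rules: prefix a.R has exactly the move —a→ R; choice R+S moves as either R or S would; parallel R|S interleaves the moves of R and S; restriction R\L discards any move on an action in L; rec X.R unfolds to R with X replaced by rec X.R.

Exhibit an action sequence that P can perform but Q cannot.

bb

P's transition system — 8 states:
  s0 = a.(0 | 0)\{a} | (b.b.0 + b.(0 + 0)) ⊢ =a=> s1, =b=> s2, =b=> s3
  s1 = (0 | 0)\{a} | (b.b.0 + b.(0 + 0)) ⊢ =b=> s4, =b=> s5
  s2 = a.(0 | 0)\{a} | (0 + 0) ⊢ =a=> s4
  s3 = a.(0 | 0)\{a} | b.0 ⊢ =a=> s5, =b=> s6
  s4 = (0 | 0)\{a} | (0 + 0) ⊢ ·
  s5 = (0 | 0)\{a} | b.0 ⊢ =b=> s7
  s6 = a.(0 | 0)\{a} | 0 ⊢ =a=> s7
  s7 = (0 | 0)\{a} | 0 ⊢ ·
Q's transition system — 8 states:
  t0 = a.(0 | 0)\{a} | (b.a.0 + b.(0 + 0)) ⊢ =a=> t1, =b=> t2, =b=> t3
  t1 = (0 | 0)\{a} | (b.a.0 + b.(0 + 0)) ⊢ =b=> t4, =b=> t5
  t2 = a.(0 | 0)\{a} | (0 + 0) ⊢ =a=> t4
  t3 = a.(0 | 0)\{a} | a.0 ⊢ =a=> t5, =a=> t6
  t4 = (0 | 0)\{a} | (0 + 0) ⊢ ·
  t5 = (0 | 0)\{a} | a.0 ⊢ =a=> t7
  t6 = a.(0 | 0)\{a} | 0 ⊢ =a=> t7
  t7 = (0 | 0)\{a} | 0 ⊢ ·
Executing bb from P (initial set {s0}):
  step 1 (b): {s2, s3}
  step 2 (b): {s6}
  P completes σ.
Executing bb from Q (initial set {t0}):
  step 1 (b): {t2, t3}
  step 2 (b): ∅ (Q stuck)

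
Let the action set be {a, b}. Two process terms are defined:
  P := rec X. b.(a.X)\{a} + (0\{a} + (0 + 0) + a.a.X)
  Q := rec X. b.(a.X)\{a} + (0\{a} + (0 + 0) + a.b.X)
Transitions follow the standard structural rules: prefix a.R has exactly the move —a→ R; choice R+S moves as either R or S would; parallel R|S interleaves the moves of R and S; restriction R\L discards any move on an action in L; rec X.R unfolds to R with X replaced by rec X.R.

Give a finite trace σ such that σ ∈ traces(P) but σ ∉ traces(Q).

aa

LTS(P): 3 reachable states
  s0 = rec X. b.(a.X)\{a} + (0\{a} + (0 + 0) + a.a.X) ⊢ -a-> s1, -b-> s2
  s1 = a.(rec X. b.(a.X)\{a} + (0\{a} + (0 + 0) + a.a.X)) ⊢ -a-> s0
  s2 = (a.(rec X. b.(a.X)\{a} + (0\{a} + (0 + 0) + a.a.X)))\{a} ⊢ stopped
LTS(Q): 3 reachable states
  t0 = rec X. b.(a.X)\{a} + (0\{a} + (0 + 0) + a.b.X) ⊢ -a-> t1, -b-> t2
  t1 = b.(rec X. b.(a.X)\{a} + (0\{a} + (0 + 0) + a.b.X)) ⊢ -b-> t0
  t2 = (a.(rec X. b.(a.X)\{a} + (0\{a} + (0 + 0) + a.b.X)))\{a} ⊢ stopped
Trace ⟨aa⟩ through P, begin at {s0}:
  after a @ step 1: {s1}
  after a @ step 2: {s0}
  — P admits the full trace.
Trace ⟨aa⟩ through Q, begin at {t0}:
  after a @ step 1: {t1}
  after a @ step 2: ∅  — Q cannot continue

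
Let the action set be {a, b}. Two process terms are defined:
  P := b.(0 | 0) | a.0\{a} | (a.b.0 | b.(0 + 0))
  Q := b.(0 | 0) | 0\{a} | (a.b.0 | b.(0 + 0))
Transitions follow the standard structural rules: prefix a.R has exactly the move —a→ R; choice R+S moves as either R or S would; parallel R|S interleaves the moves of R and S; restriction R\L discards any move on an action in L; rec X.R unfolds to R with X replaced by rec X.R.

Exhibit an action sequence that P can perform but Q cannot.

Reachable graph of P (24 states):
  u0 = b.(0 | 0) | a.0\{a} | (a.b.0 | b.(0 + 0)) ⊢ --a--▸ u1, --a--▸ u2, --b--▸ u3, --b--▸ u4
  u1 = b.(0 | 0) | 0\{a} | (a.b.0 | b.(0 + 0)) ⊢ --a--▸ u5, --b--▸ u6, --b--▸ u7
  u2 = b.(0 | 0) | a.0\{a} | (b.0 | b.(0 + 0)) ⊢ --a--▸ u5, --b--▸ u10, --b--▸ u8, --b--▸ u9
  u3 = 0 | 0 | a.0\{a} | (a.b.0 | b.(0 + 0)) ⊢ --a--▸ u6, --a--▸ u8, --b--▸ u11
  u4 = b.(0 | 0) | a.0\{a} | (a.b.0 | (0 + 0)) ⊢ --a--▸ u10, --a--▸ u7, --b--▸ u11
  u5 = b.(0 | 0) | 0\{a} | (b.0 | b.(0 + 0)) ⊢ --b--▸ u12, --b--▸ u13, --b--▸ u14
  u6 = 0 | 0 | 0\{a} | (a.b.0 | b.(0 + 0)) ⊢ --a--▸ u12, --b--▸ u15
  u7 = b.(0 | 0) | 0\{a} | (a.b.0 | (0 + 0)) ⊢ --a--▸ u14, --b--▸ u15
  u8 = 0 | 0 | a.0\{a} | (b.0 | b.(0 + 0)) ⊢ --a--▸ u12, --b--▸ u16, --b--▸ u17
  u9 = b.(0 | 0) | a.0\{a} | (0 | b.(0 + 0)) ⊢ --a--▸ u13, --b--▸ u16, --b--▸ u18
  u10 = b.(0 | 0) | a.0\{a} | (b.0 | (0 + 0)) ⊢ --a--▸ u14, --b--▸ u17, --b--▸ u18
  u11 = 0 | 0 | a.0\{a} | (a.b.0 | (0 + 0)) ⊢ --a--▸ u15, --a--▸ u17
  u12 = 0 | 0 | 0\{a} | (b.0 | b.(0 + 0)) ⊢ --b--▸ u19, --b--▸ u20
  u13 = b.(0 | 0) | 0\{a} | (0 | b.(0 + 0)) ⊢ --b--▸ u19, --b--▸ u21
  u14 = b.(0 | 0) | 0\{a} | (b.0 | (0 + 0)) ⊢ --b--▸ u20, --b--▸ u21
  u15 = 0 | 0 | 0\{a} | (a.b.0 | (0 + 0)) ⊢ --a--▸ u20
  u16 = 0 | 0 | a.0\{a} | (0 | b.(0 + 0)) ⊢ --a--▸ u19, --b--▸ u22
  u17 = 0 | 0 | a.0\{a} | (b.0 | (0 + 0)) ⊢ --a--▸ u20, --b--▸ u22
  u18 = b.(0 | 0) | a.0\{a} | (0 | (0 + 0)) ⊢ --a--▸ u21, --b--▸ u22
  u19 = 0 | 0 | 0\{a} | (0 | b.(0 + 0)) ⊢ --b--▸ u23
  u20 = 0 | 0 | 0\{a} | (b.0 | (0 + 0)) ⊢ --b--▸ u23
  u21 = b.(0 | 0) | 0\{a} | (0 | (0 + 0)) ⊢ --b--▸ u23
  u22 = 0 | 0 | a.0\{a} | (0 | (0 + 0)) ⊢ --a--▸ u23
  u23 = 0 | 0 | 0\{a} | (0 | (0 + 0)) ⊢ (no moves)
Reachable graph of Q (12 states):
  v0 = b.(0 | 0) | 0\{a} | (a.b.0 | b.(0 + 0)) ⊢ --a--▸ v1, --b--▸ v2, --b--▸ v3
  v1 = b.(0 | 0) | 0\{a} | (b.0 | b.(0 + 0)) ⊢ --b--▸ v4, --b--▸ v5, --b--▸ v6
  v2 = 0 | 0 | 0\{a} | (a.b.0 | b.(0 + 0)) ⊢ --a--▸ v4, --b--▸ v7
  v3 = b.(0 | 0) | 0\{a} | (a.b.0 | (0 + 0)) ⊢ --a--▸ v6, --b--▸ v7
  v4 = 0 | 0 | 0\{a} | (b.0 | b.(0 + 0)) ⊢ --b--▸ v8, --b--▸ v9
  v5 = b.(0 | 0) | 0\{a} | (0 | b.(0 + 0)) ⊢ --b--▸ v10, --b--▸ v8
  v6 = b.(0 | 0) | 0\{a} | (b.0 | (0 + 0)) ⊢ --b--▸ v10, --b--▸ v9
  v7 = 0 | 0 | 0\{a} | (a.b.0 | (0 + 0)) ⊢ --a--▸ v9
  v8 = 0 | 0 | 0\{a} | (0 | b.(0 + 0)) ⊢ --b--▸ v11
  v9 = 0 | 0 | 0\{a} | (b.0 | (0 + 0)) ⊢ --b--▸ v11
  v10 = b.(0 | 0) | 0\{a} | (0 | (0 + 0)) ⊢ --b--▸ v11
  v11 = 0 | 0 | 0\{a} | (0 | (0 + 0)) ⊢ (no moves)
Executing aa from P (initial set {u0}):
  step 1 (a): {u1, u2}
  step 2 (a): {u5}
  ✓ P
Executing aa from Q (initial set {v0}):
  step 1 (a): {v1}
  step 2 (a): ∅ (Q stuck)

aa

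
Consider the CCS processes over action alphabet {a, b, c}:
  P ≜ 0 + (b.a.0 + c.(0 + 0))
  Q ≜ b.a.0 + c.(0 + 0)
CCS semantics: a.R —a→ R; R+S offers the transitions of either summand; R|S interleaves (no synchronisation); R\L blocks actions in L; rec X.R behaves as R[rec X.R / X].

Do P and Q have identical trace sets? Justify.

traces(P) = traces(Q)

LTS(P): 4 reachable states
  u0 = 0 + (b.a.0 + c.(0 + 0)) has moves -b-> u1, -c-> u2
  u1 = a.0 has moves -a-> u3
  u2 = 0 + 0 has moves ∅
  u3 = 0 has moves ∅
LTS(Q): 4 reachable states
  v0 = b.a.0 + c.(0 + 0) has moves -b-> v1, -c-> v2
  v1 = a.0 has moves -a-> v3
  v2 = 0 + 0 has moves ∅
  v3 = 0 has moves ∅
Bisimilarity quotient blocks:
  B0 = {u0, v0}
  B1 = {u1, v1}
  B2 = {u2, u3, v2, v3}
u0 ∈ B0, v0 ∈ B0 → same block
Bisimilar ⇒ trace-equivalent.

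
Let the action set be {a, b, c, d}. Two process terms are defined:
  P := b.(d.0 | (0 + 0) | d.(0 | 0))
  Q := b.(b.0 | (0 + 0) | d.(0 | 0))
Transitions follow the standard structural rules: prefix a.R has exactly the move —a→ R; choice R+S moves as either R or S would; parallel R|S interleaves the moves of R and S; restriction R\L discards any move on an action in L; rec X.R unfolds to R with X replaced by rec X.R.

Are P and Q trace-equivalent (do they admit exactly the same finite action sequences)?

trace-distinct — witness ⟨bdd⟩

Reachable graph of P (5 states):
  m0 = b.(d.0 | (0 + 0) | d.(0 | 0)) → =b=> m1
  m1 = d.0 | (0 + 0) | d.(0 | 0) → =d=> m2, =d=> m3
  m2 = 0 | (0 + 0) | d.(0 | 0) → =d=> m4
  m3 = d.0 | (0 + 0) | (0 | 0) → =d=> m4
  m4 = 0 | (0 + 0) | (0 | 0) → deadlocked
Reachable graph of Q (5 states):
  n0 = b.(b.0 | (0 + 0) | d.(0 | 0)) → =b=> n1
  n1 = b.0 | (0 + 0) | d.(0 | 0) → =b=> n2, =d=> n3
  n2 = 0 | (0 + 0) | d.(0 | 0) → =d=> n4
  n3 = b.0 | (0 + 0) | (0 | 0) → =b=> n4
  n4 = 0 | (0 + 0) | (0 | 0) → deadlocked
Trace ⟨bdd⟩ through P, begin at {m0}:
  [1] b ⇒ {m1}
  [2] d ⇒ {m2, m3}
  [3] d ⇒ {m4}
  P completes σ.
Trace ⟨bdd⟩ through Q, begin at {n0}:
  [1] b ⇒ {n1}
  [2] d ⇒ {n3}
  [3] d ⇒ ∅  — Q cannot continue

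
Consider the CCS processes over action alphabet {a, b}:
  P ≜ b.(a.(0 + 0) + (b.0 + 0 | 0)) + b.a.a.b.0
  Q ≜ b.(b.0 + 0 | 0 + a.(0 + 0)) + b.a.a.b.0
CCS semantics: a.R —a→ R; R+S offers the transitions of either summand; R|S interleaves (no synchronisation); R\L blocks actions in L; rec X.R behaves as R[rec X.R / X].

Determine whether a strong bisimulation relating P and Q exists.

Reachable graph of P (7 states):
  m0 = b.(a.(0 + 0) + (b.0 + 0 | 0)) + b.a.a.b.0 → —b→ m1, —b→ m2
  m1 = a.(0 + 0) + (b.0 + 0 | 0) → —a→ m3, —b→ m4
  m2 = a.a.b.0 → —a→ m5
  m3 = 0 + 0 → stopped
  m4 = 0 → stopped
  m5 = a.b.0 → —a→ m6
  m6 = b.0 → —b→ m4
Reachable graph of Q (7 states):
  n0 = b.(b.0 + 0 | 0 + a.(0 + 0)) + b.a.a.b.0 → —b→ n1, —b→ n2
  n1 = a.a.b.0 → —a→ n3
  n2 = b.0 + 0 | 0 + a.(0 + 0) → —a→ n4, —b→ n5
  n3 = a.b.0 → —a→ n6
  n4 = 0 + 0 → stopped
  n5 = 0 → stopped
  n6 = b.0 → —b→ n5
Partition-refinement fixed point:
  B0 = {m0, n0}
  B1 = {m2, n1}
  B2 = {m5, n3}
  B3 = {m6, n6}
  B4 = {m3, m4, n4, n5}
  B5 = {m1, n2}
m0 ∈ B0, n0 ∈ B0 → same block

bisimilar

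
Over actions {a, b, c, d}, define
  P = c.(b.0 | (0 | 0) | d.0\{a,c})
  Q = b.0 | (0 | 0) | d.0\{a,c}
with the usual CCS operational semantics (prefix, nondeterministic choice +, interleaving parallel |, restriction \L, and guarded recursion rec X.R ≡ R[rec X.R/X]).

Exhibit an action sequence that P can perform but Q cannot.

c

P's transition system — 5 states:
  s0 = c.(b.0 | (0 | 0) | d.0\{a,c}) has moves -c-> s1
  s1 = b.0 | (0 | 0) | d.0\{a,c} has moves -b-> s2, -d-> s3
  s2 = 0 | (0 | 0) | d.0\{a,c} has moves -d-> s4
  s3 = b.0 | (0 | 0) | 0\{a,c} has moves -b-> s4
  s4 = 0 | (0 | 0) | 0\{a,c} has moves ·
Q's transition system — 4 states:
  t0 = b.0 | (0 | 0) | d.0\{a,c} has moves -b-> t1, -d-> t2
  t1 = 0 | (0 | 0) | d.0\{a,c} has moves -d-> t3
  t2 = b.0 | (0 | 0) | 0\{a,c} has moves -b-> t3
  t3 = 0 | (0 | 0) | 0\{a,c} has moves ·
Trace ⟨c⟩ through P, begin at {s0}:
  [1] c ⇒ {s1}
  ✓ P
Trace ⟨c⟩ through Q, begin at {t0}:
  [1] c ⇒ ∅  — Q cannot continue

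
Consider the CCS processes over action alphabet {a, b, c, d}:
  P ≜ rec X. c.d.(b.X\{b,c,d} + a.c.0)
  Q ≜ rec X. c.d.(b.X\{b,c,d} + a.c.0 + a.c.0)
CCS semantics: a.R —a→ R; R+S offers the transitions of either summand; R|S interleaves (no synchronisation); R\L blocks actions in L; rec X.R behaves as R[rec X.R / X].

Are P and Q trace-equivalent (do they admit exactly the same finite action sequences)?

Reachable graph of P (6 states):
  u0 = rec X. c.d.(b.X\{b,c,d} + a.c.0) | -c-> u1
  u1 = d.(b.(rec X. c.d.(b.X\{b,c,d} + a.c.0))\{b,c,d} + a.c.0) | -d-> u2
  u2 = b.(rec X. c.d.(b.X\{b,c,d} + a.c.0))\{b,c,d} + a.c.0 | -a-> u3, -b-> u4
  u3 = c.0 | -c-> u5
  u4 = (rec X. c.d.(b.X\{b,c,d} + a.c.0))\{b,c,d} | ∅
  u5 = 0 | ∅
Reachable graph of Q (6 states):
  v0 = rec X. c.d.(b.X\{b,c,d} + a.c.0 + a.c.0) | -c-> v1
  v1 = d.(b.(rec X. c.d.(b.X\{b,c,d} + a.c.0 + a.c.0))\{b,c,d} + a.c.0 + a.c.0) | -d-> v2
  v2 = b.(rec X. c.d.(b.X\{b,c,d} + a.c.0 + a.c.0))\{b,c,d} + a.c.0 + a.c.0 | -a-> v3, -b-> v4
  v3 = c.0 | -c-> v5
  v4 = (rec X. c.d.(b.X\{b,c,d} + a.c.0 + a.c.0))\{b,c,d} | ∅
  v5 = 0 | ∅
Coarsest stable partition (strong bisimilarity classes):
  B0 = {u0, v0}
  B1 = {u1, v1}
  B2 = {u2, v2}
  B3 = {u4, u5, v4, v5}
  B4 = {u3, v3}
u0 ∈ B0, v0 ∈ B0 → same block
Bisimilar ⇒ trace-equivalent.

trace-equivalent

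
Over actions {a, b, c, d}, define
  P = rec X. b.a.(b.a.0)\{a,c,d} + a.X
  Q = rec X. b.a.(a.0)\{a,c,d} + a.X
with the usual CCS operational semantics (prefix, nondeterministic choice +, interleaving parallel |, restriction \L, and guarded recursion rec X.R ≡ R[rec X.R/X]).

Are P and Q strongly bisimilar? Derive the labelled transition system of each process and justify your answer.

LTS(P): 4 reachable states
  u0 = rec X. b.a.(b.a.0)\{a,c,d} + a.X | ··a··> u0, ··b··> u1
  u1 = a.(b.a.0)\{a,c,d} | ··a··> u2
  u2 = (b.a.0)\{a,c,d} | ··b··> u3
  u3 = (a.0)\{a,c,d} | stopped
LTS(Q): 3 reachable states
  v0 = rec X. b.a.(a.0)\{a,c,d} + a.X | ··a··> v0, ··b··> v1
  v1 = a.(a.0)\{a,c,d} | ··a··> v2
  v2 = (a.0)\{a,c,d} | stopped
Partition-refinement fixed point:
  B0 = {u0}
  B1 = {u1}
  B2 = {u2}
  B3 = {u3, v2}
  B4 = {v0}
  B5 = {v1}
u0 ∈ B0, v0 ∈ B4 → different blocks

P ≁ Q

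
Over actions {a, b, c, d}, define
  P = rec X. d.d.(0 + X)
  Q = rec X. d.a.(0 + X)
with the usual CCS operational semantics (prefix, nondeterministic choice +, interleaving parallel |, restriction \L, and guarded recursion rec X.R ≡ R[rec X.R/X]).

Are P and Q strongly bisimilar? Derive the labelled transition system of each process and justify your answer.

Reachable graph of P (3 states):
  s0 = rec X. d.d.(0 + X) has moves ··d··> s1
  s1 = d.(0 + (rec X. d.d.(0 + X))) has moves ··d··> s2
  s2 = 0 + (rec X. d.d.(0 + X)) has moves ··d··> s1
Reachable graph of Q (3 states):
  t0 = rec X. d.a.(0 + X) has moves ··d··> t1
  t1 = a.(0 + (rec X. d.a.(0 + X))) has moves ··a··> t2
  t2 = 0 + (rec X. d.a.(0 + X)) has moves ··d··> t1
Bisimilarity quotient blocks:
  B0 = {s0, s1, s2}
  B1 = {t0, t2}
  B2 = {t1}
s0 ∈ B0, t0 ∈ B1 → different blocks

not bisimilar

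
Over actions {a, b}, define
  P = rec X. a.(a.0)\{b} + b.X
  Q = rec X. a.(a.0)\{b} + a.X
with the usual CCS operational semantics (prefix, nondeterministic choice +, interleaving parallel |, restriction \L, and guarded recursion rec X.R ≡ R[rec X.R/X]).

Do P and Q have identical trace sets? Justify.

Reachable graph of P (3 states):
  u0 = rec X. a.(a.0)\{b} + b.X has moves -a-> u1, -b-> u0
  u1 = (a.0)\{b} has moves -a-> u2
  u2 = 0\{b} has moves deadlocked
Reachable graph of Q (3 states):
  v0 = rec X. a.(a.0)\{b} + a.X has moves -a-> v0, -a-> v1
  v1 = (a.0)\{b} has moves -a-> v2
  v2 = 0\{b} has moves deadlocked
Executing b from P (initial set {u0}):
  step 1 (b): {u0}
  ✓ P
Executing b from Q (initial set {v0}):
  step 1 (b): ∅  — Q cannot continue

trace-distinct — witness ⟨b⟩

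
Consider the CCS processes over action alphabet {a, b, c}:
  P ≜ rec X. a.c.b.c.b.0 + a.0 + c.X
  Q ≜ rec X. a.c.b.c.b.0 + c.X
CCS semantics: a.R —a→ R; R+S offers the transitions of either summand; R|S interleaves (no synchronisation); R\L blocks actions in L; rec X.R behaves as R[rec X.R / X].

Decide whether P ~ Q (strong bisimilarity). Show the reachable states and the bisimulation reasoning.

P ≁ Q

LTS(P): 6 reachable states
  p0 = rec X. a.c.b.c.b.0 + a.0 + c.X | -a-> p1, -a-> p2, -c-> p0
  p1 = 0 | (no moves)
  p2 = c.b.c.b.0 | -c-> p3
  p3 = b.c.b.0 | -b-> p4
  p4 = c.b.0 | -c-> p5
  p5 = b.0 | -b-> p1
LTS(Q): 6 reachable states
  q0 = rec X. a.c.b.c.b.0 + c.X | -a-> q1, -c-> q0
  q1 = c.b.c.b.0 | -c-> q2
  q2 = b.c.b.0 | -b-> q3
  q3 = c.b.0 | -c-> q4
  q4 = b.0 | -b-> q5
  q5 = 0 | (no moves)
Partition-refinement fixed point:
  B0 = {p0}
  B1 = {p1, q5}
  B2 = {p2, q1}
  B3 = {p3, q2}
  B4 = {p4, q3}
  B5 = {p5, q4}
  B6 = {q0}
p0 ∈ B0, q0 ∈ B6 → different blocks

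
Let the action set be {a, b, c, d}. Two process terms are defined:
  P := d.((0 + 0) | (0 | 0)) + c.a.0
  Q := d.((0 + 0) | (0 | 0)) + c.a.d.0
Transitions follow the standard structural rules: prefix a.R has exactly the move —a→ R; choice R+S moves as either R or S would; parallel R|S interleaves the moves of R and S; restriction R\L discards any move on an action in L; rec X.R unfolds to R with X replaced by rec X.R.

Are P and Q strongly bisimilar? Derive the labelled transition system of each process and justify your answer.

NO

Reachable graph of P (4 states):
  m0 = d.((0 + 0) | (0 | 0)) + c.a.0 :: -c-> m1, -d-> m2
  m1 = a.0 :: -a-> m3
  m2 = (0 + 0) | (0 | 0) :: ∅
  m3 = 0 :: ∅
Reachable graph of Q (5 states):
  n0 = d.((0 + 0) | (0 | 0)) + c.a.d.0 :: -c-> n1, -d-> n2
  n1 = a.d.0 :: -a-> n3
  n2 = (0 + 0) | (0 | 0) :: ∅
  n3 = d.0 :: -d-> n4
  n4 = 0 :: ∅
Partition-refinement fixed point:
  B0 = {m0}
  B1 = {m1}
  B2 = {m2, m3, n2, n4}
  B3 = {n0}
  B4 = {n1}
  B5 = {n3}
m0 ∈ B0, n0 ∈ B3 → different blocks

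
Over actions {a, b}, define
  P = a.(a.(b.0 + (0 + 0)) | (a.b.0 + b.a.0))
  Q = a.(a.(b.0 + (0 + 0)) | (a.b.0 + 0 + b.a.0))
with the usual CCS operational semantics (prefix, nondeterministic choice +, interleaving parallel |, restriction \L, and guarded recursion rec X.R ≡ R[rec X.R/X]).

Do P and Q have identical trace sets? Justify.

LTS(P): 13 reachable states
  u0 = a.(a.(b.0 + (0 + 0)) | (a.b.0 + b.a.0)) :: =a=> u1
  u1 = a.(b.0 + (0 + 0)) | (a.b.0 + b.a.0) :: =a=> u2, =a=> u3, =b=> u4
  u2 = (b.0 + (0 + 0)) | (a.b.0 + b.a.0) :: =a=> u5, =b=> u6, =b=> u7
  u3 = a.(b.0 + (0 + 0)) | b.0 :: =a=> u5, =b=> u8
  u4 = a.(b.0 + (0 + 0)) | a.0 :: =a=> u6, =a=> u8
  u5 = (b.0 + (0 + 0)) | b.0 :: =b=> u10, =b=> u9
  u6 = (b.0 + (0 + 0)) | a.0 :: =a=> u9, =b=> u11
  u7 = 0 | (a.b.0 + b.a.0) :: =a=> u10, =b=> u11
  u8 = a.(b.0 + (0 + 0)) | 0 :: =a=> u9
  u9 = (b.0 + (0 + 0)) | 0 :: =b=> u12
  u10 = 0 | b.0 :: =b=> u12
  u11 = 0 | a.0 :: =a=> u12
  u12 = 0 | 0 :: deadlocked
LTS(Q): 13 reachable states
  v0 = a.(a.(b.0 + (0 + 0)) | (a.b.0 + 0 + b.a.0)) :: =a=> v1
  v1 = a.(b.0 + (0 + 0)) | (a.b.0 + 0 + b.a.0) :: =a=> v2, =a=> v3, =b=> v4
  v2 = (b.0 + (0 + 0)) | (a.b.0 + 0 + b.a.0) :: =a=> v5, =b=> v6, =b=> v7
  v3 = a.(b.0 + (0 + 0)) | b.0 :: =a=> v5, =b=> v8
  v4 = a.(b.0 + (0 + 0)) | a.0 :: =a=> v6, =a=> v8
  v5 = (b.0 + (0 + 0)) | b.0 :: =b=> v10, =b=> v9
  v6 = (b.0 + (0 + 0)) | a.0 :: =a=> v9, =b=> v11
  v7 = 0 | (a.b.0 + 0 + b.a.0) :: =a=> v10, =b=> v11
  v8 = a.(b.0 + (0 + 0)) | 0 :: =a=> v9
  v9 = (b.0 + (0 + 0)) | 0 :: =b=> v12
  v10 = 0 | b.0 :: =b=> v12
  v11 = 0 | a.0 :: =a=> v12
  v12 = 0 | 0 :: deadlocked
Bisimilarity quotient blocks:
  B0 = {u0, v0}
  B1 = {u1, v1}
  B2 = {u3, v3}
  B3 = {u8, v8}
  B4 = {u10, u9, v10, v9}
  B5 = {u12, v12}
  B6 = {u5, v5}
  B7 = {u2, v2}
  B8 = {u6, u7, v6, v7}
  B9 = {u11, v11}
  B10 = {u4, v4}
u0 ∈ B0, v0 ∈ B0 → same block
Bisimilar ⇒ trace-equivalent.

trace-equivalent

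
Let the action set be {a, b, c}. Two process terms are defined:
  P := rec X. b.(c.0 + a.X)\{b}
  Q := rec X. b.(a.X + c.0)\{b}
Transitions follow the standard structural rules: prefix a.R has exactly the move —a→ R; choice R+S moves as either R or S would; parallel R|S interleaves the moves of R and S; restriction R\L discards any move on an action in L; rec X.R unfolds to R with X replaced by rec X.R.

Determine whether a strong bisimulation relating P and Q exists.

LTS(P): 4 reachable states
  s0 = rec X. b.(c.0 + a.X)\{b} → —b→ s1
  s1 = (c.0 + a.(rec X. b.(c.0 + a.X)\{b}))\{b} → —a→ s2, —c→ s3
  s2 = (rec X. b.(c.0 + a.X)\{b})\{b} → ·
  s3 = 0\{b} → ·
LTS(Q): 4 reachable states
  t0 = rec X. b.(a.X + c.0)\{b} → —b→ t1
  t1 = (a.(rec X. b.(a.X + c.0)\{b}) + c.0)\{b} → —a→ t2, —c→ t3
  t2 = (rec X. b.(a.X + c.0)\{b})\{b} → ·
  t3 = 0\{b} → ·
Coarsest stable partition (strong bisimilarity classes):
  B0 = {s0, t0}
  B1 = {s1, t1}
  B2 = {s2, s3, t2, t3}
s0 ∈ B0, t0 ∈ B0 → same block

YES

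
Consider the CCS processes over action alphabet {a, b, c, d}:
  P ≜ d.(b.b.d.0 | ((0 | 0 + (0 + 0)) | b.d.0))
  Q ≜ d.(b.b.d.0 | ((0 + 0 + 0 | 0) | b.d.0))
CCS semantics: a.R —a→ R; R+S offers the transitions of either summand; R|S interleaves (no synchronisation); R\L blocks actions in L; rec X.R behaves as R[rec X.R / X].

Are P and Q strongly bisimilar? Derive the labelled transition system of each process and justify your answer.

P's transition system — 13 states:
  u0 = d.(b.b.d.0 | ((0 | 0 + (0 + 0)) | b.d.0)) ⊢ ··d··> u1
  u1 = b.b.d.0 | ((0 | 0 + (0 + 0)) | b.d.0) ⊢ ··b··> u2, ··b··> u3
  u2 = b.b.d.0 | ((0 | 0 + (0 + 0)) | d.0) ⊢ ··b··> u4, ··d··> u5
  u3 = b.d.0 | ((0 | 0 + (0 + 0)) | b.d.0) ⊢ ··b··> u4, ··b··> u6
  u4 = b.d.0 | ((0 | 0 + (0 + 0)) | d.0) ⊢ ··b··> u7, ··d··> u8
  u5 = b.b.d.0 | ((0 | 0 + (0 + 0)) | 0) ⊢ ··b··> u8
  u6 = d.0 | ((0 | 0 + (0 + 0)) | b.d.0) ⊢ ··b··> u7, ··d··> u9
  u7 = d.0 | ((0 | 0 + (0 + 0)) | d.0) ⊢ ··d··> u10, ··d··> u11
  u8 = b.d.0 | ((0 | 0 + (0 + 0)) | 0) ⊢ ··b··> u11
  u9 = 0 | ((0 | 0 + (0 + 0)) | b.d.0) ⊢ ··b··> u10
  u10 = 0 | ((0 | 0 + (0 + 0)) | d.0) ⊢ ··d··> u12
  u11 = d.0 | ((0 | 0 + (0 + 0)) | 0) ⊢ ··d··> u12
  u12 = 0 | ((0 | 0 + (0 + 0)) | 0) ⊢ stopped
Q's transition system — 13 states:
  v0 = d.(b.b.d.0 | ((0 + 0 + 0 | 0) | b.d.0)) ⊢ ··d··> v1
  v1 = b.b.d.0 | ((0 + 0 + 0 | 0) | b.d.0) ⊢ ··b··> v2, ··b··> v3
  v2 = b.b.d.0 | ((0 + 0 + 0 | 0) | d.0) ⊢ ··b··> v4, ··d··> v5
  v3 = b.d.0 | ((0 + 0 + 0 | 0) | b.d.0) ⊢ ··b··> v4, ··b··> v6
  v4 = b.d.0 | ((0 + 0 + 0 | 0) | d.0) ⊢ ··b··> v7, ··d··> v8
  v5 = b.b.d.0 | ((0 + 0 + 0 | 0) | 0) ⊢ ··b··> v8
  v6 = d.0 | ((0 + 0 + 0 | 0) | b.d.0) ⊢ ··b··> v7, ··d··> v9
  v7 = d.0 | ((0 + 0 + 0 | 0) | d.0) ⊢ ··d··> v10, ··d··> v11
  v8 = b.d.0 | ((0 + 0 + 0 | 0) | 0) ⊢ ··b··> v11
  v9 = 0 | ((0 + 0 + 0 | 0) | b.d.0) ⊢ ··b··> v10
  v10 = 0 | ((0 + 0 + 0 | 0) | d.0) ⊢ ··d··> v12
  v11 = d.0 | ((0 + 0 + 0 | 0) | 0) ⊢ ··d··> v12
  v12 = 0 | ((0 + 0 + 0 | 0) | 0) ⊢ stopped
Partition-refinement fixed point:
  B0 = {u0, v0}
  B1 = {u1, v1}
  B2 = {u3, v3}
  B3 = {u4, u6, v4, v6}
  B4 = {u8, u9, v8, v9}
  B5 = {u10, u11, v10, v11}
  B6 = {u12, v12}
  B7 = {u7, v7}
  B8 = {u2, v2}
  B9 = {u5, v5}
u0 ∈ B0, v0 ∈ B0 → same block

P ~ Q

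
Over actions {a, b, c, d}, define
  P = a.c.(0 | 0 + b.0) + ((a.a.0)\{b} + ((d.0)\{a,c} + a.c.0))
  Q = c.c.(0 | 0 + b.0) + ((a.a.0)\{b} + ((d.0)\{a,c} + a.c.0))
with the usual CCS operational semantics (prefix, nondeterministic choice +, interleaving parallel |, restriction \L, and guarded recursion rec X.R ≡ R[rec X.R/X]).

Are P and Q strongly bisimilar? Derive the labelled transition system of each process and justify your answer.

not bisimilar

Reachable graph of P (8 states):
  s0 = a.c.(0 | 0 + b.0) + ((a.a.0)\{b} + ((d.0)\{a,c} + a.c.0)) ⊢ —a→ s1, —a→ s2, —a→ s3, —d→ s4
  s1 = (a.0)\{b} ⊢ —a→ s5
  s2 = c.(0 | 0 + b.0) ⊢ —c→ s6
  s3 = c.0 ⊢ —c→ s7
  s4 = 0\{a,c} ⊢ stopped
  s5 = 0\{b} ⊢ stopped
  s6 = 0 | 0 + b.0 ⊢ —b→ s7
  s7 = 0 ⊢ stopped
Reachable graph of Q (8 states):
  t0 = c.c.(0 | 0 + b.0) + ((a.a.0)\{b} + ((d.0)\{a,c} + a.c.0)) ⊢ —a→ t1, —a→ t2, —c→ t3, —d→ t4
  t1 = (a.0)\{b} ⊢ —a→ t5
  t2 = c.0 ⊢ —c→ t6
  t3 = c.(0 | 0 + b.0) ⊢ —c→ t7
  t4 = 0\{a,c} ⊢ stopped
  t5 = 0\{b} ⊢ stopped
  t6 = 0 ⊢ stopped
  t7 = 0 | 0 + b.0 ⊢ —b→ t6
Bisimilarity quotient blocks:
  B0 = {s0}
  B1 = {s4, s5, s7, t4, t5, t6}
  B2 = {s1, t1}
  B3 = {s3, t2}
  B4 = {s2, t3}
  B5 = {s6, t7}
  B6 = {t0}
s0 ∈ B0, t0 ∈ B6 → different blocks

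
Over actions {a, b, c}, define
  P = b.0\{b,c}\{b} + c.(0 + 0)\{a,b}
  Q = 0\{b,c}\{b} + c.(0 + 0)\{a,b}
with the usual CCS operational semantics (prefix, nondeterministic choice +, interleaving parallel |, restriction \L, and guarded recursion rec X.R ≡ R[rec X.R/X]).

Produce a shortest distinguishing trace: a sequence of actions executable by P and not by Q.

Reachable graph of P (3 states):
  m0 = b.0\{b,c}\{b} + c.(0 + 0)\{a,b} ⊢ -b-> m1, -c-> m2
  m1 = 0\{b,c}\{b} ⊢ (no moves)
  m2 = (0 + 0)\{a,b} ⊢ (no moves)
Reachable graph of Q (2 states):
  n0 = 0\{b,c}\{b} + c.(0 + 0)\{a,b} ⊢ -c-> n1
  n1 = (0 + 0)\{a,b} ⊢ (no moves)
Run σ = ⟨b⟩ on P: start {m0}
  step 1 (b): {m1}
  ✓ P
Run σ = ⟨b⟩ on Q: start {n0}
  step 1 (b): ∅ (Q stuck)

b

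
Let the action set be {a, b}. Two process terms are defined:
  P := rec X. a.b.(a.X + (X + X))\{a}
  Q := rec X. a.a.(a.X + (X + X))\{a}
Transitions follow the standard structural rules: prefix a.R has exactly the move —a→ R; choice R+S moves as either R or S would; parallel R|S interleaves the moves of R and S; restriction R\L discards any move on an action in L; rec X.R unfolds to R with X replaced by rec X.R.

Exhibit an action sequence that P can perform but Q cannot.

ab

LTS(P): 3 reachable states
  s0 = rec X. a.b.(a.X + (X + X))\{a} ⊢ =a=> s1
  s1 = b.(a.(rec X. a.b.(a.X + (X + X))\{a}) + ((rec X. a.b.(a.X + (X + X))\{a}) + (rec X. a.b.(a.X + (X + X))\{a})))\{a} ⊢ =b=> s2
  s2 = (a.(rec X. a.b.(a.X + (X + X))\{a}) + ((rec X. a.b.(a.X + (X + X))\{a}) + (rec X. a.b.(a.X + (X + X))\{a})))\{a} ⊢ stopped
LTS(Q): 3 reachable states
  t0 = rec X. a.a.(a.X + (X + X))\{a} ⊢ =a=> t1
  t1 = a.(a.(rec X. a.a.(a.X + (X + X))\{a}) + ((rec X. a.a.(a.X + (X + X))\{a}) + (rec X. a.a.(a.X + (X + X))\{a})))\{a} ⊢ =a=> t2
  t2 = (a.(rec X. a.a.(a.X + (X + X))\{a}) + ((rec X. a.a.(a.X + (X + X))\{a}) + (rec X. a.a.(a.X + (X + X))\{a})))\{a} ⊢ stopped
Executing ab from P (initial set {s0}):
  step 1 (a): {s1}
  step 2 (b): {s2}
  ✓ P
Executing ab from Q (initial set {t0}):
  step 1 (a): {t1}
  step 2 (b): ∅  — Q cannot continue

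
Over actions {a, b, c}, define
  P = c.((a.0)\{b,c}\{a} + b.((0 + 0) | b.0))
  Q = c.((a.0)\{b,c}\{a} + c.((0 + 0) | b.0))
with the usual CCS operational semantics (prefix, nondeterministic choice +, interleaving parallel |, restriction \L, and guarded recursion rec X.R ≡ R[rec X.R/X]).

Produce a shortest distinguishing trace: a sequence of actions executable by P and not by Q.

Reachable graph of P (4 states):
  m0 = c.((a.0)\{b,c}\{a} + b.((0 + 0) | b.0)) ⊢ -c-> m1
  m1 = (a.0)\{b,c}\{a} + b.((0 + 0) | b.0) ⊢ -b-> m2
  m2 = (0 + 0) | b.0 ⊢ -b-> m3
  m3 = (0 + 0) | 0 ⊢ ·
Reachable graph of Q (4 states):
  n0 = c.((a.0)\{b,c}\{a} + c.((0 + 0) | b.0)) ⊢ -c-> n1
  n1 = (a.0)\{b,c}\{a} + c.((0 + 0) | b.0) ⊢ -c-> n2
  n2 = (0 + 0) | b.0 ⊢ -b-> n3
  n3 = (0 + 0) | 0 ⊢ ·
Executing cb from P (initial set {m0}):
  [1] c ⇒ {m1}
  [2] b ⇒ {m2}
  — P admits the full trace.
Executing cb from Q (initial set {n0}):
  [1] c ⇒ {n1}
  [2] b ⇒ no successor for Q

cb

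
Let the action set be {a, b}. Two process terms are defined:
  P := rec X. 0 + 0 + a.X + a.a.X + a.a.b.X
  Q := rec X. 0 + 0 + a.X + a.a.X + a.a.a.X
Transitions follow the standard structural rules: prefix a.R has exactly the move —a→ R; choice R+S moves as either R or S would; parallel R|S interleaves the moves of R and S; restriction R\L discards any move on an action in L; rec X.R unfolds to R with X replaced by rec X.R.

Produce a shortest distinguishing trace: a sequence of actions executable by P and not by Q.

aab

P's transition system — 4 states:
  u0 = rec X. 0 + 0 + a.X + a.a.X + a.a.b.X → —a→ u0, —a→ u1, —a→ u2
  u1 = a.(rec X. 0 + 0 + a.X + a.a.X + a.a.b.X) → —a→ u0
  u2 = a.b.(rec X. 0 + 0 + a.X + a.a.X + a.a.b.X) → —a→ u3
  u3 = b.(rec X. 0 + 0 + a.X + a.a.X + a.a.b.X) → —b→ u0
Q's transition system — 3 states:
  v0 = rec X. 0 + 0 + a.X + a.a.X + a.a.a.X → —a→ v0, —a→ v1, —a→ v2
  v1 = a.(rec X. 0 + 0 + a.X + a.a.X + a.a.a.X) → —a→ v0
  v2 = a.a.(rec X. 0 + 0 + a.X + a.a.X + a.a.a.X) → —a→ v1
Trace ⟨aab⟩ through P, begin at {u0}:
  after a @ step 1: {u0, u1, u2}
  after a @ step 2: {u0, u1, u2, u3}
  after b @ step 3: {u0}
  — P admits the full trace.
Trace ⟨aab⟩ through Q, begin at {v0}:
  after a @ step 1: {v0, v1, v2}
  after a @ step 2: {v0, v1, v2}
  after b @ step 3: ∅ (Q stuck)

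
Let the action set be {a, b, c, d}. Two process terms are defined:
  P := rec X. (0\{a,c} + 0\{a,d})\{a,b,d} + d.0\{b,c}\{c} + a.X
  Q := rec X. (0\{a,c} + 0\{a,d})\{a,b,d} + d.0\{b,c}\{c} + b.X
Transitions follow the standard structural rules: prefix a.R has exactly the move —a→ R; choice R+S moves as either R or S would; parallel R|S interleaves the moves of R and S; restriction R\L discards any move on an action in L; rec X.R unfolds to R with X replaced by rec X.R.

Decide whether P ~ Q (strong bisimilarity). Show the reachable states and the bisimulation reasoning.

P ≁ Q

Reachable graph of P (2 states):
  s0 = rec X. (0\{a,c} + 0\{a,d})\{a,b,d} + d.0\{b,c}\{c} + a.X | —a→ s0, —d→ s1
  s1 = 0\{b,c}\{c} | ·
Reachable graph of Q (2 states):
  t0 = rec X. (0\{a,c} + 0\{a,d})\{a,b,d} + d.0\{b,c}\{c} + b.X | —b→ t0, —d→ t1
  t1 = 0\{b,c}\{c} | ·
Partition-refinement fixed point:
  B0 = {s0}
  B1 = {s1, t1}
  B2 = {t0}
s0 ∈ B0, t0 ∈ B2 → different blocks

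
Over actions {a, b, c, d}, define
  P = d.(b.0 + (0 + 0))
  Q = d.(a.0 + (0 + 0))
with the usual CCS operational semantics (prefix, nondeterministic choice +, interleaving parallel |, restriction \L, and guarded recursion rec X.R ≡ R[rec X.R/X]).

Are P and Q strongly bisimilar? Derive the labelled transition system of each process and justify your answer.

not bisimilar

LTS(P): 3 reachable states
  u0 = d.(b.0 + (0 + 0)) has moves —d→ u1
  u1 = b.0 + (0 + 0) has moves —b→ u2
  u2 = 0 has moves deadlocked
LTS(Q): 3 reachable states
  v0 = d.(a.0 + (0 + 0)) has moves —d→ v1
  v1 = a.0 + (0 + 0) has moves —a→ v2
  v2 = 0 has moves deadlocked
Coarsest stable partition (strong bisimilarity classes):
  B0 = {u0}
  B1 = {u1}
  B2 = {u2, v2}
  B3 = {v0}
  B4 = {v1}
u0 ∈ B0, v0 ∈ B3 → different blocks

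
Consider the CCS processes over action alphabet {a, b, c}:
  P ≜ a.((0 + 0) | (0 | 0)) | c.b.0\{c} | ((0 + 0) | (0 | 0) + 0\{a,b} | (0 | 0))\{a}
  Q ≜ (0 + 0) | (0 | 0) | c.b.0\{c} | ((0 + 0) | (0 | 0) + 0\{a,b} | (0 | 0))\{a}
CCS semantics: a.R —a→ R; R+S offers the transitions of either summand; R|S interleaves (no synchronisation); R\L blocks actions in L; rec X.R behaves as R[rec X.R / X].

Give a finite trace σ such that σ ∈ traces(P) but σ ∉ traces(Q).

P's transition system — 6 states:
  u0 = a.((0 + 0) | (0 | 0)) | c.b.0\{c} | ((0 + 0) | (0 | 0) + 0\{a,b} | (0 | 0))\{a} ⊢ =a=> u1, =c=> u2
  u1 = (0 + 0) | (0 | 0) | c.b.0\{c} | ((0 + 0) | (0 | 0) + 0\{a,b} | (0 | 0))\{a} ⊢ =c=> u3
  u2 = a.((0 + 0) | (0 | 0)) | b.0\{c} | ((0 + 0) | (0 | 0) + 0\{a,b} | (0 | 0))\{a} ⊢ =a=> u3, =b=> u4
  u3 = (0 + 0) | (0 | 0) | b.0\{c} | ((0 + 0) | (0 | 0) + 0\{a,b} | (0 | 0))\{a} ⊢ =b=> u5
  u4 = a.((0 + 0) | (0 | 0)) | 0\{c} | ((0 + 0) | (0 | 0) + 0\{a,b} | (0 | 0))\{a} ⊢ =a=> u5
  u5 = (0 + 0) | (0 | 0) | 0\{c} | ((0 + 0) | (0 | 0) + 0\{a,b} | (0 | 0))\{a} ⊢ stopped
Q's transition system — 3 states:
  v0 = (0 + 0) | (0 | 0) | c.b.0\{c} | ((0 + 0) | (0 | 0) + 0\{a,b} | (0 | 0))\{a} ⊢ =c=> v1
  v1 = (0 + 0) | (0 | 0) | b.0\{c} | ((0 + 0) | (0 | 0) + 0\{a,b} | (0 | 0))\{a} ⊢ =b=> v2
  v2 = (0 + 0) | (0 | 0) | 0\{c} | ((0 + 0) | (0 | 0) + 0\{a,b} | (0 | 0))\{a} ⊢ stopped
Executing a from P (initial set {u0}):
  step 1 (a): {u1}
  ✓ P
Executing a from Q (initial set {v0}):
  step 1 (a): no successor for Q

a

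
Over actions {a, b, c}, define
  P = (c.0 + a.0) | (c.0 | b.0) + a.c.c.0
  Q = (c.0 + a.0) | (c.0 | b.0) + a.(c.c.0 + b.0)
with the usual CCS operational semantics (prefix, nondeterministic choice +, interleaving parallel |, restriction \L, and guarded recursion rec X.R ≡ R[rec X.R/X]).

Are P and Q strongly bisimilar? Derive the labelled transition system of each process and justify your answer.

P ≁ Q

P's transition system — 11 states:
  u0 = (c.0 + a.0) | (c.0 | b.0) + a.c.c.0 :: --a--▸ u1, --a--▸ u2, --b--▸ u3, --c--▸ u1, --c--▸ u4
  u1 = 0 | (c.0 | b.0) :: --b--▸ u5, --c--▸ u6
  u2 = c.c.0 :: --c--▸ u7
  u3 = (c.0 + a.0) | (c.0 | 0) :: --a--▸ u5, --c--▸ u5, --c--▸ u8
  u4 = (c.0 + a.0) | (0 | b.0) :: --a--▸ u6, --b--▸ u8, --c--▸ u6
  u5 = 0 | (c.0 | 0) :: --c--▸ u9
  u6 = 0 | (0 | b.0) :: --b--▸ u9
  u7 = c.0 :: --c--▸ u10
  u8 = (c.0 + a.0) | (0 | 0) :: --a--▸ u9, --c--▸ u9
  u9 = 0 | (0 | 0) :: (no moves)
  u10 = 0 :: (no moves)
Q's transition system — 11 states:
  v0 = (c.0 + a.0) | (c.0 | b.0) + a.(c.c.0 + b.0) :: --a--▸ v1, --a--▸ v2, --b--▸ v3, --c--▸ v1, --c--▸ v4
  v1 = 0 | (c.0 | b.0) :: --b--▸ v5, --c--▸ v6
  v2 = c.c.0 + b.0 :: --b--▸ v7, --c--▸ v8
  v3 = (c.0 + a.0) | (c.0 | 0) :: --a--▸ v5, --c--▸ v5, --c--▸ v9
  v4 = (c.0 + a.0) | (0 | b.0) :: --a--▸ v6, --b--▸ v9, --c--▸ v6
  v5 = 0 | (c.0 | 0) :: --c--▸ v10
  v6 = 0 | (0 | b.0) :: --b--▸ v10
  v7 = 0 :: (no moves)
  v8 = c.0 :: --c--▸ v7
  v9 = (c.0 + a.0) | (0 | 0) :: --a--▸ v10, --c--▸ v10
  v10 = 0 | (0 | 0) :: (no moves)
Coarsest stable partition (strong bisimilarity classes):
  B0 = {u0}
  B1 = {u1, v1}
  B2 = {u5, u7, v5, v8}
  B3 = {u10, u9, v10, v7}
  B4 = {u6, v6}
  B5 = {u4, v4}
  B6 = {u8, v9}
  B7 = {u3, v3}
  B8 = {u2}
  B9 = {v0}
  B10 = {v2}
u0 ∈ B0, v0 ∈ B9 → different blocks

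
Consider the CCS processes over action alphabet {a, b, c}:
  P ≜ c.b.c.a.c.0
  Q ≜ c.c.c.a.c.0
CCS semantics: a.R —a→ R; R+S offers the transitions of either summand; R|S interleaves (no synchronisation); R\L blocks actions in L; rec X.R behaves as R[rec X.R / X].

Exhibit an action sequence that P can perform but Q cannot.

cb

LTS(P): 6 reachable states
  s0 = c.b.c.a.c.0 | -c-> s1
  s1 = b.c.a.c.0 | -b-> s2
  s2 = c.a.c.0 | -c-> s3
  s3 = a.c.0 | -a-> s4
  s4 = c.0 | -c-> s5
  s5 = 0 | stopped
LTS(Q): 6 reachable states
  t0 = c.c.c.a.c.0 | -c-> t1
  t1 = c.c.a.c.0 | -c-> t2
  t2 = c.a.c.0 | -c-> t3
  t3 = a.c.0 | -a-> t4
  t4 = c.0 | -c-> t5
  t5 = 0 | stopped
Run σ = ⟨cb⟩ on P: start {s0}
  step 1 (c): {s1}
  step 2 (b): {s2}
  — P admits the full trace.
Run σ = ⟨cb⟩ on Q: start {t0}
  step 1 (c): {t1}
  step 2 (b): ∅  — Q cannot continue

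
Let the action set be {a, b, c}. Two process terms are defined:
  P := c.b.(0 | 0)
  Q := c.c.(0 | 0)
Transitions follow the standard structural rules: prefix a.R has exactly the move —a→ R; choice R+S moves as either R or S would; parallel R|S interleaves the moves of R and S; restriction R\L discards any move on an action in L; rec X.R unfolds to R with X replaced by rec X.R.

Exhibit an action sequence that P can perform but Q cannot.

LTS(P): 3 reachable states
  u0 = c.b.(0 | 0) :: --c--▸ u1
  u1 = b.(0 | 0) :: --b--▸ u2
  u2 = 0 | 0 :: ·
LTS(Q): 3 reachable states
  v0 = c.c.(0 | 0) :: --c--▸ v1
  v1 = c.(0 | 0) :: --c--▸ v2
  v2 = 0 | 0 :: ·
Trace ⟨cb⟩ through P, begin at {u0}:
  step 1 (c): {u1}
  step 2 (b): {u2}
  ✓ P
Trace ⟨cb⟩ through Q, begin at {v0}:
  step 1 (c): {v1}
  step 2 (b): ∅ (Q stuck)

cb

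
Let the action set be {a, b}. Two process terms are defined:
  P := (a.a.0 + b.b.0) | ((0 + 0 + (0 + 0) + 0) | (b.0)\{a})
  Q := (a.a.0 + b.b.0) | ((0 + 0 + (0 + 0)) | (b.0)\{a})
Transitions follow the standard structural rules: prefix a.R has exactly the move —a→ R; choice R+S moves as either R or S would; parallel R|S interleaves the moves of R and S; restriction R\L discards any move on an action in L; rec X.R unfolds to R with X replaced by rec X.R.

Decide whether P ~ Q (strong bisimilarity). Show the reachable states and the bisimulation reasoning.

YES

LTS(P): 8 reachable states
  m0 = (a.a.0 + b.b.0) | ((0 + 0 + (0 + 0) + 0) | (b.0)\{a}) ⊢ -a-> m1, -b-> m2, -b-> m3
  m1 = a.0 | ((0 + 0 + (0 + 0) + 0) | (b.0)\{a}) ⊢ -a-> m4, -b-> m5
  m2 = (a.a.0 + b.b.0) | ((0 + 0 + (0 + 0) + 0) | 0\{a}) ⊢ -a-> m5, -b-> m6
  m3 = b.0 | ((0 + 0 + (0 + 0) + 0) | (b.0)\{a}) ⊢ -b-> m4, -b-> m6
  m4 = 0 | ((0 + 0 + (0 + 0) + 0) | (b.0)\{a}) ⊢ -b-> m7
  m5 = a.0 | ((0 + 0 + (0 + 0) + 0) | 0\{a}) ⊢ -a-> m7
  m6 = b.0 | ((0 + 0 + (0 + 0) + 0) | 0\{a}) ⊢ -b-> m7
  m7 = 0 | ((0 + 0 + (0 + 0) + 0) | 0\{a}) ⊢ deadlocked
LTS(Q): 8 reachable states
  n0 = (a.a.0 + b.b.0) | ((0 + 0 + (0 + 0)) | (b.0)\{a}) ⊢ -a-> n1, -b-> n2, -b-> n3
  n1 = a.0 | ((0 + 0 + (0 + 0)) | (b.0)\{a}) ⊢ -a-> n4, -b-> n5
  n2 = (a.a.0 + b.b.0) | ((0 + 0 + (0 + 0)) | 0\{a}) ⊢ -a-> n5, -b-> n6
  n3 = b.0 | ((0 + 0 + (0 + 0)) | (b.0)\{a}) ⊢ -b-> n4, -b-> n6
  n4 = 0 | ((0 + 0 + (0 + 0)) | (b.0)\{a}) ⊢ -b-> n7
  n5 = a.0 | ((0 + 0 + (0 + 0)) | 0\{a}) ⊢ -a-> n7
  n6 = b.0 | ((0 + 0 + (0 + 0)) | 0\{a}) ⊢ -b-> n7
  n7 = 0 | ((0 + 0 + (0 + 0)) | 0\{a}) ⊢ deadlocked
Bisimilarity quotient blocks:
  B0 = {m0, n0}
  B1 = {m3, n3}
  B2 = {m4, m6, n4, n6}
  B3 = {m7, n7}
  B4 = {m2, n2}
  B5 = {m5, n5}
  B6 = {m1, n1}
m0 ∈ B0, n0 ∈ B0 → same block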